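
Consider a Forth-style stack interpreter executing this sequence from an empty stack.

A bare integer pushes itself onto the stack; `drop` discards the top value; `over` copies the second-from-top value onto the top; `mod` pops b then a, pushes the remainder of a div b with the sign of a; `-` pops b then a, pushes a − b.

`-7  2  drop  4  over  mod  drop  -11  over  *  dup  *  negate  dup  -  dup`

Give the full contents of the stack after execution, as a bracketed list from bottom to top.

-7     → -7
2      → -7 2
drop   → -7
4      → -7 4
over   → -7 4 -7
mod    → -7 4
drop   → -7
-11    → -7 -11
over   → -7 -11 -7
*      → -7 77
dup    → -7 77 77
*      → -7 5929
negate → -7 -5929
dup    → -7 -5929 -5929
-      → -7 0
dup    → -7 0 0

[-7, 0, 0]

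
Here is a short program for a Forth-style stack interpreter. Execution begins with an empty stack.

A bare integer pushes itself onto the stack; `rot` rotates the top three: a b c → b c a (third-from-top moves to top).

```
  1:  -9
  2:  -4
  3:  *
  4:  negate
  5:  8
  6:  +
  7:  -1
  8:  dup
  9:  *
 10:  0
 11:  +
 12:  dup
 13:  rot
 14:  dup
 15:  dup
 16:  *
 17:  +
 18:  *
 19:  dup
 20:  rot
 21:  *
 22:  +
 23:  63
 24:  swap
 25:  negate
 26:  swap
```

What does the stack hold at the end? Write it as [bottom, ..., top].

[-1512, 63]

-9      -9
-4      -9 -4
*       36
negate  -36
8       -36 8
+       -28
-1      -28 -1
dup     -28 -1 -1
*       -28 1
0       -28 1 0
+       -28 1
dup     -28 1 1
rot     1 1 -28
dup     1 1 -28 -28
dup     1 1 -28 -28 -28
*       1 1 -28 784
+       1 1 756
*       1 756
dup     1 756 756
rot     756 756 1
*       756 756
+       1512
63      1512 63
swap    63 1512
negate  63 -1512
swap    -1512 63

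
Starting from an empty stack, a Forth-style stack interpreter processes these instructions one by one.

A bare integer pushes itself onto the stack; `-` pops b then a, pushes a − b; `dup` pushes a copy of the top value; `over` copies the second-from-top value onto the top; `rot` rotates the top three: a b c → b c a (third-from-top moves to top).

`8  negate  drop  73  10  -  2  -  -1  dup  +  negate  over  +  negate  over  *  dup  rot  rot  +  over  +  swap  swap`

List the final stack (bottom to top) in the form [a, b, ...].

8       8
negate  -8
drop    (empty)
73      73
10      73 10
-       63
2       63 2
-       61
-1      61 -1
dup     61 -1 -1
+       61 -2
negate  61 2
over    61 2 61
+       61 63
negate  61 -63
over    61 -63 61
*       61 -3843
dup     61 -3843 -3843
rot     -3843 -3843 61
rot     -3843 61 -3843
+       -3843 -3782
over    -3843 -3782 -3843
+       -3843 -7625
swap    -7625 -3843
swap    -3843 -7625

[-3843, -7625]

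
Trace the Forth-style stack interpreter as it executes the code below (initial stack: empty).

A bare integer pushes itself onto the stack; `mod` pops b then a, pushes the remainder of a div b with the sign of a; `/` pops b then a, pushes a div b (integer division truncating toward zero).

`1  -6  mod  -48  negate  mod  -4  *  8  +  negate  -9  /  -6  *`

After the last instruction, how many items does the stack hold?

1

1      -> [1]
-6     -> [1, -6]
mod    -> [1]
-48    -> [1, -48]
negate -> [1, 48]
mod    -> [1]
-4     -> [1, -4]
*      -> [-4]
8      -> [-4, 8]
+      -> [4]
negate -> [-4]
-9     -> [-4, -9]
/      -> [0]
-6     -> [0, -6]
*      -> [0]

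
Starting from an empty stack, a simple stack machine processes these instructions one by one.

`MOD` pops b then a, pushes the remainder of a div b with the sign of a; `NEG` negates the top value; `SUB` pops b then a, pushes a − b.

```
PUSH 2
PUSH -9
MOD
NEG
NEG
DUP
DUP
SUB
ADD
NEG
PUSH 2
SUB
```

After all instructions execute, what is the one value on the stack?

PUSH 2  → 2
PUSH -9 → 2 -9
MOD     → 2
NEG     → -2
NEG     → 2
DUP     → 2 2
DUP     → 2 2 2
SUB     → 2 0
ADD     → 2
NEG     → -2
PUSH 2  → -2 2
SUB     → -4

-4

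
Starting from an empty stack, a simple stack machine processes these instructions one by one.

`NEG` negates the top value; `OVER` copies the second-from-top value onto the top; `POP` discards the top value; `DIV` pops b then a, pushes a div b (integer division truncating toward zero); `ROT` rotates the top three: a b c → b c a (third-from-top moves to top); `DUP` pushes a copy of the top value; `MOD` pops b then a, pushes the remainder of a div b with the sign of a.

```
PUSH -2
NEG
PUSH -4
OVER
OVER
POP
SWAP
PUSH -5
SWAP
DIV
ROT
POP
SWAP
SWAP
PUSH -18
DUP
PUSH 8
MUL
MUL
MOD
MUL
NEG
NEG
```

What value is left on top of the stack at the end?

PUSH -2  : -2
NEG      : 2
PUSH -4  : 2 -4
OVER     : 2 -4 2
OVER     : 2 -4 2 -4
POP      : 2 -4 2
SWAP     : 2 2 -4
PUSH -5  : 2 2 -4 -5
SWAP     : 2 2 -5 -4
DIV      : 2 2 1
ROT      : 2 1 2
POP      : 2 1
SWAP     : 1 2
SWAP     : 2 1
PUSH -18 : 2 1 -18
DUP      : 2 1 -18 -18
PUSH 8   : 2 1 -18 -18 8
MUL      : 2 1 -18 -144
MUL      : 2 1 2592
MOD      : 2 1
MUL      : 2
NEG      : -2
NEG      : 2

2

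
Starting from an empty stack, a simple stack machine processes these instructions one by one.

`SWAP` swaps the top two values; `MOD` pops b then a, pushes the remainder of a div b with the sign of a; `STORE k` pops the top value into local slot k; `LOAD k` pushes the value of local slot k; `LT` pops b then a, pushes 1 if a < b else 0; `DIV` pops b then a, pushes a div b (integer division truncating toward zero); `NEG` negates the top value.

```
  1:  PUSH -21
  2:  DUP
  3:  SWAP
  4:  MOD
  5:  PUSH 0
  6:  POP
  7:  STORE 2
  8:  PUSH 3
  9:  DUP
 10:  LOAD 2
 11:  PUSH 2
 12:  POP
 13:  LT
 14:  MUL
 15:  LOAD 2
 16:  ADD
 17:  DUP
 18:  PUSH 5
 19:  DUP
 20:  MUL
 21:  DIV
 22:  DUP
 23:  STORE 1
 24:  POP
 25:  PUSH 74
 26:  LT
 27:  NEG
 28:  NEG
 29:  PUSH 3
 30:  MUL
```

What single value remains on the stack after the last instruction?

3

PUSH -21 -> [-21]
DUP      -> [-21, -21]
SWAP     -> [-21, -21]
MOD      -> [0]
PUSH 0   -> [0, 0]
POP      -> [0]
STORE 2  -> []
PUSH 3   -> [3]
DUP      -> [3, 3]
LOAD 2   -> [3, 3, 0]
PUSH 2   -> [3, 3, 0, 2]
POP      -> [3, 3, 0]
LT       -> [3, 0]
MUL      -> [0]
LOAD 2   -> [0, 0]
ADD      -> [0]
DUP      -> [0, 0]
PUSH 5   -> [0, 0, 5]
DUP      -> [0, 0, 5, 5]
MUL      -> [0, 0, 25]
DIV      -> [0, 0]
DUP      -> [0, 0, 0]
STORE 1  -> [0, 0]
POP      -> [0]
PUSH 74  -> [0, 74]
LT       -> [1]
NEG      -> [-1]
NEG      -> [1]
PUSH 3   -> [1, 3]
MUL      -> [3]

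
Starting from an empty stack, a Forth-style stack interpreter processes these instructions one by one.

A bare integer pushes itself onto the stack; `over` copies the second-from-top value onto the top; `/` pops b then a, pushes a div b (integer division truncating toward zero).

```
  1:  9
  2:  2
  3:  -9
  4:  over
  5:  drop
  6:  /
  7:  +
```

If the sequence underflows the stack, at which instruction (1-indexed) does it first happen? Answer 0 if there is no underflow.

0

9    -> [9]
2    -> [9, 2]
-9   -> [9, 2, -9]
over -> [9, 2, -9, 2]
drop -> [9, 2, -9]
/    -> [9, 0]
+    -> [9]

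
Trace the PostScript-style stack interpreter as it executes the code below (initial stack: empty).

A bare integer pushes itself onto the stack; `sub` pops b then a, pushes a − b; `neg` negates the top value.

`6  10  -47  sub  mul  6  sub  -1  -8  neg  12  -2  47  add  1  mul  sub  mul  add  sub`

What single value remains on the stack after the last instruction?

601

6   : 6
10  : 6 10
-47 : 6 10 -47
sub : 6 57
mul : 342
6   : 342 6
sub : 336
-1  : 336 -1
-8  : 336 -1 -8
neg : 336 -1 8
12  : 336 -1 8 12
-2  : 336 -1 8 12 -2
47  : 336 -1 8 12 -2 47
add : 336 -1 8 12 45
1   : 336 -1 8 12 45 1
mul : 336 -1 8 12 45
sub : 336 -1 8 -33
mul : 336 -1 -264
add : 336 -265
sub : 601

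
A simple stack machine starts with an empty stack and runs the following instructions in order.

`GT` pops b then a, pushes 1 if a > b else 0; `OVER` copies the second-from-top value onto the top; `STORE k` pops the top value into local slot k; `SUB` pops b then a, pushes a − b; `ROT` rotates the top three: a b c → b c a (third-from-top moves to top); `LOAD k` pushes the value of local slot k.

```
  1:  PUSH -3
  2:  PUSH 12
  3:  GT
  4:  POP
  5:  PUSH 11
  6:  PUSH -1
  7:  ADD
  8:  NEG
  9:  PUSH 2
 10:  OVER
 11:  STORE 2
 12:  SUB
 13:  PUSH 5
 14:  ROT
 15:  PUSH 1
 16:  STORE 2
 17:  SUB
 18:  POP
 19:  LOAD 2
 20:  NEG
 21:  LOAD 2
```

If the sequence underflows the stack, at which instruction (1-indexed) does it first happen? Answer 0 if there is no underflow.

PUSH -3 : [-3]
PUSH 12 : [-3, 12]
GT      : [0]
POP     : []
PUSH 11 : [11]
PUSH -1 : [11, -1]
ADD     : [10]
NEG     : [-10]
PUSH 2  : [-10, 2]
OVER    : [-10, 2, -10]
STORE 2 : [-10, 2]
SUB     : [-12]
PUSH 5  : [-12, 5]
ROT  — needs 3 operands, stack has 2 → underflow

14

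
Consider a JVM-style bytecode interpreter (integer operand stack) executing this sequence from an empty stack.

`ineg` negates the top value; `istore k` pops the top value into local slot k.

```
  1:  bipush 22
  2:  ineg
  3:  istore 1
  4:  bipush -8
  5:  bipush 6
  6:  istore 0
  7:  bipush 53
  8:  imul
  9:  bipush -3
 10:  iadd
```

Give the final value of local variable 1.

-22

bipush 22  [22]
ineg       [-22]
istore 1   []
bipush -8  [-8]
bipush 6   [-8, 6]
istore 0   [-8]
bipush 53  [-8, 53]
imul       [-424]
bipush -3  [-424, -3]
iadd       [-427]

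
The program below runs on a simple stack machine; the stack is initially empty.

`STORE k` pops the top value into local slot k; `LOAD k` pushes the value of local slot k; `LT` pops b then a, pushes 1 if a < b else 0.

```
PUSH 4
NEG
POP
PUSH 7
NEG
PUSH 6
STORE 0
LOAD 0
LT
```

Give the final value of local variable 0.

6

PUSH 4  → [4]
NEG     → [-4]
POP     → []
PUSH 7  → [7]
NEG     → [-7]
PUSH 6  → [-7, 6]
STORE 0 → [-7]
LOAD 0  → [-7, 6]
LT      → [1]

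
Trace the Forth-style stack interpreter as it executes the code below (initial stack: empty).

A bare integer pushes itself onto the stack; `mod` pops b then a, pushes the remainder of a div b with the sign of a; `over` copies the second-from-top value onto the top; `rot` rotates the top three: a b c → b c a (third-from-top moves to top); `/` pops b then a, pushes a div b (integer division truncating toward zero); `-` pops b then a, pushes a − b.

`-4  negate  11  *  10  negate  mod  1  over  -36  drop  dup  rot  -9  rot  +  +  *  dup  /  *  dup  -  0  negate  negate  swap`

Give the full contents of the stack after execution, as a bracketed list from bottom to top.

-4     -> -4
negate -> 4
11     -> 4 11
*      -> 44
10     -> 44 10
negate -> 44 -10
mod    -> 4
1      -> 4 1
over   -> 4 1 4
-36    -> 4 1 4 -36
drop   -> 4 1 4
dup    -> 4 1 4 4
rot    -> 4 4 4 1
-9     -> 4 4 4 1 -9
rot    -> 4 4 1 -9 4
+      -> 4 4 1 -5
+      -> 4 4 -4
*      -> 4 -16
dup    -> 4 -16 -16
/      -> 4 1
*      -> 4
dup    -> 4 4
-      -> 0
0      -> 0 0
negate -> 0 0
negate -> 0 0
swap   -> 0 0

[0, 0]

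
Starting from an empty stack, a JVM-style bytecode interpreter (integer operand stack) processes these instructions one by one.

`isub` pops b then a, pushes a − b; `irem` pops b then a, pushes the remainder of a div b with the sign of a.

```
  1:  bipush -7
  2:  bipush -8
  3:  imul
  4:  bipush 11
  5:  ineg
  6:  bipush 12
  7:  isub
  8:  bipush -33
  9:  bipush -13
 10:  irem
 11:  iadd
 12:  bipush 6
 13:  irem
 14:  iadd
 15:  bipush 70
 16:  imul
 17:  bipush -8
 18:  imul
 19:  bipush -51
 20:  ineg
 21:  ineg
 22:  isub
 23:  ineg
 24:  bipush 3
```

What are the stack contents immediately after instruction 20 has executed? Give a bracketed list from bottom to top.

bipush -7   [-7]
bipush -8   [-7, -8]
imul        [56]
bipush 11   [56, 11]
ineg        [56, -11]
bipush 12   [56, -11, 12]
isub        [56, -23]
bipush -33  [56, -23, -33]
bipush -13  [56, -23, -33, -13]
irem        [56, -23, -7]
iadd        [56, -30]
bipush 6    [56, -30, 6]
irem        [56, 0]
iadd        [56]
bipush 70   [56, 70]
imul        [3920]
bipush -8   [3920, -8]
imul        [-31360]
bipush -51  [-31360, -51]
ineg        [-31360, 51]

[-31360, 51]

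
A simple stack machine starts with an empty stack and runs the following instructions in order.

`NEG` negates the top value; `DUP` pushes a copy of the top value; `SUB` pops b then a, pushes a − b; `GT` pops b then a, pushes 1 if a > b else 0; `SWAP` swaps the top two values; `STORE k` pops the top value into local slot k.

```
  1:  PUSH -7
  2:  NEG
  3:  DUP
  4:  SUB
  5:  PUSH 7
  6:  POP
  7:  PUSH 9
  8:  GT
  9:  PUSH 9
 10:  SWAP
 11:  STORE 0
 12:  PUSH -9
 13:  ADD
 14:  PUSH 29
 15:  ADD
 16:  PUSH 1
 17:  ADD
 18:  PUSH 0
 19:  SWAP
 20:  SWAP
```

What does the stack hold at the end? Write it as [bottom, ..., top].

PUSH -7 : -7
NEG     : 7
DUP     : 7 7
SUB     : 0
PUSH 7  : 0 7
POP     : 0
PUSH 9  : 0 9
GT      : 0
PUSH 9  : 0 9
SWAP    : 9 0
STORE 0 : 9
PUSH -9 : 9 -9
ADD     : 0
PUSH 29 : 0 29
ADD     : 29
PUSH 1  : 29 1
ADD     : 30
PUSH 0  : 30 0
SWAP    : 0 30
SWAP    : 30 0

[30, 0]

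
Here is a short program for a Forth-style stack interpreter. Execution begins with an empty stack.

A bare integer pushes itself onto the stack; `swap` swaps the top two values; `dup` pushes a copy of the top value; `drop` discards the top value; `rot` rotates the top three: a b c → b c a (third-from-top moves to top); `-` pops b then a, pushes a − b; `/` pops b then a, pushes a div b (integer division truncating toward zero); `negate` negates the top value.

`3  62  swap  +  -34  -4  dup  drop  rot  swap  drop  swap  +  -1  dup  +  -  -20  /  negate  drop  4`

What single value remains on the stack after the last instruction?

3       [3]
62      [3, 62]
swap    [62, 3]
+       [65]
-34     [65, -34]
-4      [65, -34, -4]
dup     [65, -34, -4, -4]
drop    [65, -34, -4]
rot     [-34, -4, 65]
swap    [-34, 65, -4]
drop    [-34, 65]
swap    [65, -34]
+       [31]
-1      [31, -1]
dup     [31, -1, -1]
+       [31, -2]
-       [33]
-20     [33, -20]
/       [-1]
negate  [1]
drop    []
4       [4]

4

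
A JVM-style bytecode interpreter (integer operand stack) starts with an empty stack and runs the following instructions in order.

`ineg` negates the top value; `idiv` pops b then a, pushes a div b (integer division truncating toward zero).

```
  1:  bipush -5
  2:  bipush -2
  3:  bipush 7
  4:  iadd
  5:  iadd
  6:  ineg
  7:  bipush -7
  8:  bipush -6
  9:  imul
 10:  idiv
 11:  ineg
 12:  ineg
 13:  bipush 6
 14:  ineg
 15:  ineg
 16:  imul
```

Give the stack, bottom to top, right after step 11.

[0]

bipush -5 -> [-5]
bipush -2 -> [-5, -2]
bipush 7  -> [-5, -2, 7]
iadd      -> [-5, 5]
iadd      -> [0]
ineg      -> [0]
bipush -7 -> [0, -7]
bipush -6 -> [0, -7, -6]
imul      -> [0, 42]
idiv      -> [0]
ineg      -> [0]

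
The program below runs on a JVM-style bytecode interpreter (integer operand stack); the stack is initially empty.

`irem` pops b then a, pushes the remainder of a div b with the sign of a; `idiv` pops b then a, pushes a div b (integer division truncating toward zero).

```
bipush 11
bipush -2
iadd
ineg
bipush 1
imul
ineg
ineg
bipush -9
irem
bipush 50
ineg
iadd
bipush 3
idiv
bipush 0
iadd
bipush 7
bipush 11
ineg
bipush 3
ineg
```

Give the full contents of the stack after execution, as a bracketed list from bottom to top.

[-16, 7, -11, -3]

bipush 11 -> [11]
bipush -2 -> [11, -2]
iadd      -> [9]
ineg      -> [-9]
bipush 1  -> [-9, 1]
imul      -> [-9]
ineg      -> [9]
ineg      -> [-9]
bipush -9 -> [-9, -9]
irem      -> [0]
bipush 50 -> [0, 50]
ineg      -> [0, -50]
iadd      -> [-50]
bipush 3  -> [-50, 3]
idiv      -> [-16]
bipush 0  -> [-16, 0]
iadd      -> [-16]
bipush 7  -> [-16, 7]
bipush 11 -> [-16, 7, 11]
ineg      -> [-16, 7, -11]
bipush 3  -> [-16, 7, -11, 3]
ineg      -> [-16, 7, -11, -3]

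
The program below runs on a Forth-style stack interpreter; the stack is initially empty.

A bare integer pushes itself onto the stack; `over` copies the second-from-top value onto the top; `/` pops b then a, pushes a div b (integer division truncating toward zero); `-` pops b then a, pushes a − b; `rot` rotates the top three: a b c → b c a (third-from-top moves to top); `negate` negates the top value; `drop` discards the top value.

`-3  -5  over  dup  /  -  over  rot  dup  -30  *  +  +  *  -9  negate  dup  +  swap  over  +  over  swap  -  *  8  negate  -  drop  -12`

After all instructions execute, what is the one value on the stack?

-12

-3     : -3
-5     : -3 -5
over   : -3 -5 -3
dup    : -3 -5 -3 -3
/      : -3 -5 1
-      : -3 -6
over   : -3 -6 -3
rot    : -6 -3 -3
dup    : -6 -3 -3 -3
-30    : -6 -3 -3 -3 -30
*      : -6 -3 -3 90
+      : -6 -3 87
+      : -6 84
*      : -504
-9     : -504 -9
negate : -504 9
dup    : -504 9 9
+      : -504 18
swap   : 18 -504
over   : 18 -504 18
+      : 18 -486
over   : 18 -486 18
swap   : 18 18 -486
-      : 18 504
*      : 9072
8      : 9072 8
negate : 9072 -8
-      : 9080
drop   : (empty)
-12    : -12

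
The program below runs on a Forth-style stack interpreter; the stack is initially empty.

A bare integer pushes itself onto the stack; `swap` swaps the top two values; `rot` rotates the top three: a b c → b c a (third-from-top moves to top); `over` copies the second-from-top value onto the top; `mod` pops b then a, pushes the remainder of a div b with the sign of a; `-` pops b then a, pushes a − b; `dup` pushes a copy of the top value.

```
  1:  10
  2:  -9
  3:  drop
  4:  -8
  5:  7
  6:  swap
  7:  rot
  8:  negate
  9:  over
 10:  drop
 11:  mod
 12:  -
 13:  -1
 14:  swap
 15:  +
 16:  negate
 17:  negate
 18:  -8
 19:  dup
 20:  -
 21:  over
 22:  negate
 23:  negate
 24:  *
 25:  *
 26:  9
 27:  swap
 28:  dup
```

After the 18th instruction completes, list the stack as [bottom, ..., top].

10     : [10]
-9     : [10, -9]
drop   : [10]
-8     : [10, -8]
7      : [10, -8, 7]
swap   : [10, 7, -8]
rot    : [7, -8, 10]
negate : [7, -8, -10]
over   : [7, -8, -10, -8]
drop   : [7, -8, -10]
mod    : [7, -8]
-      : [15]
-1     : [15, -1]
swap   : [-1, 15]
+      : [14]
negate : [-14]
negate : [14]
-8     : [14, -8]

[14, -8]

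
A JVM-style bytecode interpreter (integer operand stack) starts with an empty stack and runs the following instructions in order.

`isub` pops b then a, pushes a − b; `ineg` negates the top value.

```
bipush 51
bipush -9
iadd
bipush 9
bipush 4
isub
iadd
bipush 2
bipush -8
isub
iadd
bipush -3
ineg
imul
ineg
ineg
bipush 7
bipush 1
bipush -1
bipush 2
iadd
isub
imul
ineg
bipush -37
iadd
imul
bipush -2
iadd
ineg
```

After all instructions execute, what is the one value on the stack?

bipush 51   51
bipush -9   51 -9
iadd        42
bipush 9    42 9
bipush 4    42 9 4
isub        42 5
iadd        47
bipush 2    47 2
bipush -8   47 2 -8
isub        47 10
iadd        57
bipush -3   57 -3
ineg        57 3
imul        171
ineg        -171
ineg        171
bipush 7    171 7
bipush 1    171 7 1
bipush -1   171 7 1 -1
bipush 2    171 7 1 -1 2
iadd        171 7 1 1
isub        171 7 0
imul        171 0
ineg        171 0
bipush -37  171 0 -37
iadd        171 -37
imul        -6327
bipush -2   -6327 -2
iadd        -6329
ineg        6329

6329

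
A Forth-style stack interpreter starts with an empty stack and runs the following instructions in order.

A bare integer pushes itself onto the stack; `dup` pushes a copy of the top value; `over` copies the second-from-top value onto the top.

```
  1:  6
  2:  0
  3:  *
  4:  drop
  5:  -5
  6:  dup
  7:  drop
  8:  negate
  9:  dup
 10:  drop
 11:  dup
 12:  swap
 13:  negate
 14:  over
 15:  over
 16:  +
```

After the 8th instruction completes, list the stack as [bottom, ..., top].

6       6
0       6 0
*       0
drop    (empty)
-5      -5
dup     -5 -5
drop    -5
negate  5

[5]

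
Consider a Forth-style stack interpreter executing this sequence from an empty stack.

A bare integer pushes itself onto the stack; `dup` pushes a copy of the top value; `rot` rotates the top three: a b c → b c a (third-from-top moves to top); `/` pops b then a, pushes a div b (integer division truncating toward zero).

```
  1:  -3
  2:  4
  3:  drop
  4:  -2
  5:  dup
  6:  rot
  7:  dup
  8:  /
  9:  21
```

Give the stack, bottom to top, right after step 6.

-3   -> [-3]
4    -> [-3, 4]
drop -> [-3]
-2   -> [-3, -2]
dup  -> [-3, -2, -2]
rot  -> [-2, -2, -3]

[-2, -2, -3]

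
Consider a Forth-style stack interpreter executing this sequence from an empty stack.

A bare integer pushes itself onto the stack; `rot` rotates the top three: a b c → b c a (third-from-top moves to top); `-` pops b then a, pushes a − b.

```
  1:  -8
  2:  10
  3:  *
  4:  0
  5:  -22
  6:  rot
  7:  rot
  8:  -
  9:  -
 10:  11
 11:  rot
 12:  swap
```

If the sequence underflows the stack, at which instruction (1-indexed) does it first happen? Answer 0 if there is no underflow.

-8  : [-8]
10  : [-8, 10]
*   : [-80]
0   : [-80, 0]
-22 : [-80, 0, -22]
rot : [0, -22, -80]
rot : [-22, -80, 0]
-   : [-22, -80]
-   : [58]
11  : [58, 11]
rot  — needs 3 operands, stack has 2 → underflow

11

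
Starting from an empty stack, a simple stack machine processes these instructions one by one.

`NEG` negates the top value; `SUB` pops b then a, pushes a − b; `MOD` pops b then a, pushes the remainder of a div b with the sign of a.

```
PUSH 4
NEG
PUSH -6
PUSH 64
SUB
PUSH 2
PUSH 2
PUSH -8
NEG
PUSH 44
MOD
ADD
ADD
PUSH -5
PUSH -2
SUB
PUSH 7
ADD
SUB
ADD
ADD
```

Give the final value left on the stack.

-66

PUSH 4  -> 4
NEG     -> -4
PUSH -6 -> -4 -6
PUSH 64 -> -4 -6 64
SUB     -> -4 -70
PUSH 2  -> -4 -70 2
PUSH 2  -> -4 -70 2 2
PUSH -8 -> -4 -70 2 2 -8
NEG     -> -4 -70 2 2 8
PUSH 44 -> -4 -70 2 2 8 44
MOD     -> -4 -70 2 2 8
ADD     -> -4 -70 2 10
ADD     -> -4 -70 12
PUSH -5 -> -4 -70 12 -5
PUSH -2 -> -4 -70 12 -5 -2
SUB     -> -4 -70 12 -3
PUSH 7  -> -4 -70 12 -3 7
ADD     -> -4 -70 12 4
SUB     -> -4 -70 8
ADD     -> -4 -62
ADD     -> -66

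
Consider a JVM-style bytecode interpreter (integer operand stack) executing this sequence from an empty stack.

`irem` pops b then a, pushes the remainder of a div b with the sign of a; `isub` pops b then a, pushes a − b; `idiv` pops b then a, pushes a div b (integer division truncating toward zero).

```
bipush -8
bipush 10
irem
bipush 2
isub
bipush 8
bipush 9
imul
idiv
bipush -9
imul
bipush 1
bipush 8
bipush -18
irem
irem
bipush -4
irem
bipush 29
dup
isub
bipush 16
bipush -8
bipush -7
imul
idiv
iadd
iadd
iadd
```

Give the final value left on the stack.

1

bipush -8  -> -8
bipush 10  -> -8 10
irem       -> -8
bipush 2   -> -8 2
isub       -> -10
bipush 8   -> -10 8
bipush 9   -> -10 8 9
imul       -> -10 72
idiv       -> 0
bipush -9  -> 0 -9
imul       -> 0
bipush 1   -> 0 1
bipush 8   -> 0 1 8
bipush -18 -> 0 1 8 -18
irem       -> 0 1 8
irem       -> 0 1
bipush -4  -> 0 1 -4
irem       -> 0 1
bipush 29  -> 0 1 29
dup        -> 0 1 29 29
isub       -> 0 1 0
bipush 16  -> 0 1 0 16
bipush -8  -> 0 1 0 16 -8
bipush -7  -> 0 1 0 16 -8 -7
imul       -> 0 1 0 16 56
idiv       -> 0 1 0 0
iadd       -> 0 1 0
iadd       -> 0 1
iadd       -> 1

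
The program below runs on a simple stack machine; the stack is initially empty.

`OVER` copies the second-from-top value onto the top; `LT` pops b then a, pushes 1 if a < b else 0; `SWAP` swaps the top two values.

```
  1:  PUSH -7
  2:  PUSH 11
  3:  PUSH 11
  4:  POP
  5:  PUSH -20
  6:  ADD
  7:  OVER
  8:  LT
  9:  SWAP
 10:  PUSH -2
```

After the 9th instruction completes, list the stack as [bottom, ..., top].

[1, -7]

PUSH -7  -> -7
PUSH 11  -> -7 11
PUSH 11  -> -7 11 11
POP      -> -7 11
PUSH -20 -> -7 11 -20
ADD      -> -7 -9
OVER     -> -7 -9 -7
LT       -> -7 1
SWAP     -> 1 -7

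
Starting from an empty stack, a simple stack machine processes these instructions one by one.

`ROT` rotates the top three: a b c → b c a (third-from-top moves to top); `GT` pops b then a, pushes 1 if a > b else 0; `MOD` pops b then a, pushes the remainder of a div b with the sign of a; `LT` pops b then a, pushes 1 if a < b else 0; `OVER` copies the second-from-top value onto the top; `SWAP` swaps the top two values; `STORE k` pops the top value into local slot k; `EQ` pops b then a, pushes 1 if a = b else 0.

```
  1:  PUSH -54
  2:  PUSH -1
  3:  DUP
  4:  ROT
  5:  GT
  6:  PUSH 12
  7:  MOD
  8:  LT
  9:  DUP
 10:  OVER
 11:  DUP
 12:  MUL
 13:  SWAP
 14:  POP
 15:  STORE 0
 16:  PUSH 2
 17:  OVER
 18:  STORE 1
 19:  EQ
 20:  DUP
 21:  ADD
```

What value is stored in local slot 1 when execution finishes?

PUSH -54 : -54
PUSH -1  : -54 -1
DUP      : -54 -1 -1
ROT      : -1 -1 -54
GT       : -1 1
PUSH 12  : -1 1 12
MOD      : -1 1
LT       : 1
DUP      : 1 1
OVER     : 1 1 1
DUP      : 1 1 1 1
MUL      : 1 1 1
SWAP     : 1 1 1
POP      : 1 1
STORE 0  : 1
PUSH 2   : 1 2
OVER     : 1 2 1
STORE 1  : 1 2
EQ       : 0
DUP      : 0 0
ADD      : 0

1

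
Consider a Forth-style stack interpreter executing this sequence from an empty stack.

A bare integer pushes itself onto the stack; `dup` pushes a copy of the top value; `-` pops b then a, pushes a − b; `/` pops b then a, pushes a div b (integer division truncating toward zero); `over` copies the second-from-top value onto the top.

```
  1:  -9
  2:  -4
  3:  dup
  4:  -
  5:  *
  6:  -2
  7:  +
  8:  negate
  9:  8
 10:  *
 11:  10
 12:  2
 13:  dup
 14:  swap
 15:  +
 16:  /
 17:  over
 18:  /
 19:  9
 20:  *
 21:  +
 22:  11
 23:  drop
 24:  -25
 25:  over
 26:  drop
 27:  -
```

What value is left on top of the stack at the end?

41

-9      [-9]
-4      [-9, -4]
dup     [-9, -4, -4]
-       [-9, 0]
*       [0]
-2      [0, -2]
+       [-2]
negate  [2]
8       [2, 8]
*       [16]
10      [16, 10]
2       [16, 10, 2]
dup     [16, 10, 2, 2]
swap    [16, 10, 2, 2]
+       [16, 10, 4]
/       [16, 2]
over    [16, 2, 16]
/       [16, 0]
9       [16, 0, 9]
*       [16, 0]
+       [16]
11      [16, 11]
drop    [16]
-25     [16, -25]
over    [16, -25, 16]
drop    [16, -25]
-       [41]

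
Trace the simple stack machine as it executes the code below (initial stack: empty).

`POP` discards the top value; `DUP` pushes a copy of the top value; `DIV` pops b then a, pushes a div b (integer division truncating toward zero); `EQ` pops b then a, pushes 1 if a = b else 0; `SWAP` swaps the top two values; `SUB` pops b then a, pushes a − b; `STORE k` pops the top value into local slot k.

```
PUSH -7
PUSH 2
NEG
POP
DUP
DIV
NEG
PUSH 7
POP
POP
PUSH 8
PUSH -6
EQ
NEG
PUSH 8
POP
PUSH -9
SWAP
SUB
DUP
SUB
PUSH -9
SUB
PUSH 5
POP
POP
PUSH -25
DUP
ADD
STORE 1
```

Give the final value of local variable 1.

-50

PUSH -7   [-7]
PUSH 2    [-7, 2]
NEG       [-7, -2]
POP       [-7]
DUP       [-7, -7]
DIV       [1]
NEG       [-1]
PUSH 7    [-1, 7]
POP       [-1]
POP       []
PUSH 8    [8]
PUSH -6   [8, -6]
EQ        [0]
NEG       [0]
PUSH 8    [0, 8]
POP       [0]
PUSH -9   [0, -9]
SWAP      [-9, 0]
SUB       [-9]
DUP       [-9, -9]
SUB       [0]
PUSH -9   [0, -9]
SUB       [9]
PUSH 5    [9, 5]
POP       [9]
POP       []
PUSH -25  [-25]
DUP       [-25, -25]
ADD       [-50]
STORE 1   []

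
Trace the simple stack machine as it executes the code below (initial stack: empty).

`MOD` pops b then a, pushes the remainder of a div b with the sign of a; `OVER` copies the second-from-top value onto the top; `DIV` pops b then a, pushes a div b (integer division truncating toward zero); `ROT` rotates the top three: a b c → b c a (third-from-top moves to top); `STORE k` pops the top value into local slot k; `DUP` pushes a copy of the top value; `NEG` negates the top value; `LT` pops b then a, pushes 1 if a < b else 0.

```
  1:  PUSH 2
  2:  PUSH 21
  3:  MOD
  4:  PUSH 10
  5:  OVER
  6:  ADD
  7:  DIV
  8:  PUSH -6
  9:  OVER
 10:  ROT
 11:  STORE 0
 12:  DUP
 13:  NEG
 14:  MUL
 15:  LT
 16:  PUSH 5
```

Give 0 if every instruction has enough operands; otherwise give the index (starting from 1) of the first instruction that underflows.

PUSH 2  -> [2]
PUSH 21 -> [2, 21]
MOD     -> [2]
PUSH 10 -> [2, 10]
OVER    -> [2, 10, 2]
ADD     -> [2, 12]
DIV     -> [0]
PUSH -6 -> [0, -6]
OVER    -> [0, -6, 0]
ROT     -> [-6, 0, 0]
STORE 0 -> [-6, 0]
DUP     -> [-6, 0, 0]
NEG     -> [-6, 0, 0]
MUL     -> [-6, 0]
LT      -> [1]
PUSH 5  -> [1, 5]

0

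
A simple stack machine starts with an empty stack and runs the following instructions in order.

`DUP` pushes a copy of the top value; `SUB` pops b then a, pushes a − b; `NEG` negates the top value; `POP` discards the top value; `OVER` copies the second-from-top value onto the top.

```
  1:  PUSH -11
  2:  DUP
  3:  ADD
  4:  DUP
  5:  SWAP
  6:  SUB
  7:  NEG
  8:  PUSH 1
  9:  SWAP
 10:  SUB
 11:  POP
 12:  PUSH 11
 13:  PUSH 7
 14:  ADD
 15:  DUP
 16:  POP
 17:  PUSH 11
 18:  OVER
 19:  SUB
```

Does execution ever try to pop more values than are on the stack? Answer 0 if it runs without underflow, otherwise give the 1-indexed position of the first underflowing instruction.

0

PUSH -11 -> -11
DUP      -> -11 -11
ADD      -> -22
DUP      -> -22 -22
SWAP     -> -22 -22
SUB      -> 0
NEG      -> 0
PUSH 1   -> 0 1
SWAP     -> 1 0
SUB      -> 1
POP      -> (empty)
PUSH 11  -> 11
PUSH 7   -> 11 7
ADD      -> 18
DUP      -> 18 18
POP      -> 18
PUSH 11  -> 18 11
OVER     -> 18 11 18
SUB      -> 18 -7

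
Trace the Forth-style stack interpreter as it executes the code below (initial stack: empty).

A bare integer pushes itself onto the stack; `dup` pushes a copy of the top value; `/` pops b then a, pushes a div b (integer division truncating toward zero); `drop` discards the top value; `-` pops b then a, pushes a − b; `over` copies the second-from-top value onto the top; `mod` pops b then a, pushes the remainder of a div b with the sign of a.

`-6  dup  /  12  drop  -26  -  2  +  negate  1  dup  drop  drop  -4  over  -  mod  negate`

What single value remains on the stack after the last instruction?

-6     → [-6]
dup    → [-6, -6]
/      → [1]
12     → [1, 12]
drop   → [1]
-26    → [1, -26]
-      → [27]
2      → [27, 2]
+      → [29]
negate → [-29]
1      → [-29, 1]
dup    → [-29, 1, 1]
drop   → [-29, 1]
drop   → [-29]
-4     → [-29, -4]
over   → [-29, -4, -29]
-      → [-29, 25]
mod    → [-4]
negate → [4]

4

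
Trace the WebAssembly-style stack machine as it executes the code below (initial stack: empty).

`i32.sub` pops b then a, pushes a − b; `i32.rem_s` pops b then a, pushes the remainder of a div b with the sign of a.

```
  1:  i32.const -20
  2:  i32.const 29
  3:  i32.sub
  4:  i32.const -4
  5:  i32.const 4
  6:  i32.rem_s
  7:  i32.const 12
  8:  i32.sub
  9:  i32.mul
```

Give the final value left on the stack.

588

i32.const -20 → [-20]
i32.const 29  → [-20, 29]
i32.sub       → [-49]
i32.const -4  → [-49, -4]
i32.const 4   → [-49, -4, 4]
i32.rem_s     → [-49, 0]
i32.const 12  → [-49, 0, 12]
i32.sub       → [-49, -12]
i32.mul       → [588]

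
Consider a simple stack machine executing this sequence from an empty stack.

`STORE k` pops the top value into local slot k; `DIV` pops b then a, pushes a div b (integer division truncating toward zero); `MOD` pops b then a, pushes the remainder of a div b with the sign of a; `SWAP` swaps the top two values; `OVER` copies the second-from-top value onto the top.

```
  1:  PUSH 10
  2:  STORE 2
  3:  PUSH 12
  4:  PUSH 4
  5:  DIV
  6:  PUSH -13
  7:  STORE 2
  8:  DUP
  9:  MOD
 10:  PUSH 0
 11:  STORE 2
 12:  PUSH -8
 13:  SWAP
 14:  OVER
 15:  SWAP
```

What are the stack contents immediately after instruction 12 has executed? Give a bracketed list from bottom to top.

[0, -8]

PUSH 10   10
STORE 2   (empty)
PUSH 12   12
PUSH 4    12 4
DIV       3
PUSH -13  3 -13
STORE 2   3
DUP       3 3
MOD       0
PUSH 0    0 0
STORE 2   0
PUSH -8   0 -8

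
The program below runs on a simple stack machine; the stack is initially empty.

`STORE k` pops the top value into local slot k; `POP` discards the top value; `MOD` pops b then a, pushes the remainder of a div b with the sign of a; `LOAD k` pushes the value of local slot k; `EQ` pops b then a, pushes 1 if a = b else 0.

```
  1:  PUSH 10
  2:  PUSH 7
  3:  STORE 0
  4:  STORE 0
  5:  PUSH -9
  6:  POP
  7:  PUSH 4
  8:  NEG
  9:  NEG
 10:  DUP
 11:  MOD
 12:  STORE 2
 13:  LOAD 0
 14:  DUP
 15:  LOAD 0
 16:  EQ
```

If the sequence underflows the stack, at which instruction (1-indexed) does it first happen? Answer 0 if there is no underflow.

0

PUSH 10 -> 10
PUSH 7  -> 10 7
STORE 0 -> 10
STORE 0 -> (empty)
PUSH -9 -> -9
POP     -> (empty)
PUSH 4  -> 4
NEG     -> -4
NEG     -> 4
DUP     -> 4 4
MOD     -> 0
STORE 2 -> (empty)
LOAD 0  -> 10
DUP     -> 10 10
LOAD 0  -> 10 10 10
EQ      -> 10 1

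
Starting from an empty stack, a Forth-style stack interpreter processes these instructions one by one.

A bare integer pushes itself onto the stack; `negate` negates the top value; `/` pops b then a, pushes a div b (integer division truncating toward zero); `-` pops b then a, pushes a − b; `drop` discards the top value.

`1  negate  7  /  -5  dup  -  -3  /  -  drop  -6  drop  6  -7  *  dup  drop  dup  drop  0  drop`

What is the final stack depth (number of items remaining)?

1

1       [1]
negate  [-1]
7       [-1, 7]
/       [0]
-5      [0, -5]
dup     [0, -5, -5]
-       [0, 0]
-3      [0, 0, -3]
/       [0, 0]
-       [0]
drop    []
-6      [-6]
drop    []
6       [6]
-7      [6, -7]
*       [-42]
dup     [-42, -42]
drop    [-42]
dup     [-42, -42]
drop    [-42]
0       [-42, 0]
drop    [-42]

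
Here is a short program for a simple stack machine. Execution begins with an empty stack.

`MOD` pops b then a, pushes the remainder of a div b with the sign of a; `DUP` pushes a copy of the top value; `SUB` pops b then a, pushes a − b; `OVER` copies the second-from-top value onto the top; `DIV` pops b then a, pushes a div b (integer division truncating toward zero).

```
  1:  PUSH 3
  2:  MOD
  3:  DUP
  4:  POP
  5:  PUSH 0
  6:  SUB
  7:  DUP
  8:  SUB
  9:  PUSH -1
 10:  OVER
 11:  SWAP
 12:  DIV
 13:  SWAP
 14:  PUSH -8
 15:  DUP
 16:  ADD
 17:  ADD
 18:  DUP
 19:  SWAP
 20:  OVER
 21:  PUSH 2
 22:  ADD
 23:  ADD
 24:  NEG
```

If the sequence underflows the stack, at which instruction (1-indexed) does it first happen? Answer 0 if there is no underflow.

2

PUSH 3 : 3
MOD  — needs 2 operands, stack has 1 → underflow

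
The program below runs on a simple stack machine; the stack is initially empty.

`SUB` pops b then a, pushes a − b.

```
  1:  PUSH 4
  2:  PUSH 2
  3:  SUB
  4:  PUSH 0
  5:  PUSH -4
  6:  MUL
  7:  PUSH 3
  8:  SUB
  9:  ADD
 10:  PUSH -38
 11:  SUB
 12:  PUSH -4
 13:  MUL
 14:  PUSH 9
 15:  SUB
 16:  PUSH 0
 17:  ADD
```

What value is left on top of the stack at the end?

-157

PUSH 4    4
PUSH 2    4 2
SUB       2
PUSH 0    2 0
PUSH -4   2 0 -4
MUL       2 0
PUSH 3    2 0 3
SUB       2 -3
ADD       -1
PUSH -38  -1 -38
SUB       37
PUSH -4   37 -4
MUL       -148
PUSH 9    -148 9
SUB       -157
PUSH 0    -157 0
ADD       -157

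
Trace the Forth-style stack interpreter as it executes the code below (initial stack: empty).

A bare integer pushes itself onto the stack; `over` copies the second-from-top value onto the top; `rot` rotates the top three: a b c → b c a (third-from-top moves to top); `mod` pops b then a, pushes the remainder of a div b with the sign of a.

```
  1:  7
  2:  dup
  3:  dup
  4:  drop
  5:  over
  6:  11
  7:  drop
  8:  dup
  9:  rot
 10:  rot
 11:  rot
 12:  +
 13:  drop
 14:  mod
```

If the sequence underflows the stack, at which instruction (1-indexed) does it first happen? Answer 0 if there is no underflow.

0

7    : [7]
dup  : [7, 7]
dup  : [7, 7, 7]
drop : [7, 7]
over : [7, 7, 7]
11   : [7, 7, 7, 11]
drop : [7, 7, 7]
dup  : [7, 7, 7, 7]
rot  : [7, 7, 7, 7]
rot  : [7, 7, 7, 7]
rot  : [7, 7, 7, 7]
+    : [7, 7, 14]
drop : [7, 7]
mod  : [0]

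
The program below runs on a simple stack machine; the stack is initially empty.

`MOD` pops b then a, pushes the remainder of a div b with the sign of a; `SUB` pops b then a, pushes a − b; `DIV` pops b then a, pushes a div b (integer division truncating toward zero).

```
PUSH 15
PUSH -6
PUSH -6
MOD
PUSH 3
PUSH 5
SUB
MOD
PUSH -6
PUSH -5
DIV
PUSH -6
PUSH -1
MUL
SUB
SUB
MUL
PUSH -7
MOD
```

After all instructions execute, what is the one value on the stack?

5

PUSH 15 : 15
PUSH -6 : 15 -6
PUSH -6 : 15 -6 -6
MOD     : 15 0
PUSH 3  : 15 0 3
PUSH 5  : 15 0 3 5
SUB     : 15 0 -2
MOD     : 15 0
PUSH -6 : 15 0 -6
PUSH -5 : 15 0 -6 -5
DIV     : 15 0 1
PUSH -6 : 15 0 1 -6
PUSH -1 : 15 0 1 -6 -1
MUL     : 15 0 1 6
SUB     : 15 0 -5
SUB     : 15 5
MUL     : 75
PUSH -7 : 75 -7
MOD     : 5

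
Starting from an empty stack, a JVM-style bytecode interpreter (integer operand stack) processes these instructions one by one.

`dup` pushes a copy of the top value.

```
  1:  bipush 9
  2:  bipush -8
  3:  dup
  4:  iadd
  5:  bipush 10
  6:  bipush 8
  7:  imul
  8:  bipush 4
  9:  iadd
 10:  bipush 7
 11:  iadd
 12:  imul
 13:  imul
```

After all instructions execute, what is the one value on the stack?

bipush 9  → [9]
bipush -8 → [9, -8]
dup       → [9, -8, -8]
iadd      → [9, -16]
bipush 10 → [9, -16, 10]
bipush 8  → [9, -16, 10, 8]
imul      → [9, -16, 80]
bipush 4  → [9, -16, 80, 4]
iadd      → [9, -16, 84]
bipush 7  → [9, -16, 84, 7]
iadd      → [9, -16, 91]
imul      → [9, -1456]
imul      → [-13104]

-13104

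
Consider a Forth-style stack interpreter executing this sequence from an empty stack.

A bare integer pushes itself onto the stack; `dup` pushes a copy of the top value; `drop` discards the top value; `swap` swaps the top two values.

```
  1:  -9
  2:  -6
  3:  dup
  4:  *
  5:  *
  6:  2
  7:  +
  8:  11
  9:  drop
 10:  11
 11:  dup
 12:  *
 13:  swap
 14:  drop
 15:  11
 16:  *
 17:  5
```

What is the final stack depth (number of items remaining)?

2

-9   -> -9
-6   -> -9 -6
dup  -> -9 -6 -6
*    -> -9 36
*    -> -324
2    -> -324 2
+    -> -322
11   -> -322 11
drop -> -322
11   -> -322 11
dup  -> -322 11 11
*    -> -322 121
swap -> 121 -322
drop -> 121
11   -> 121 11
*    -> 1331
5    -> 1331 5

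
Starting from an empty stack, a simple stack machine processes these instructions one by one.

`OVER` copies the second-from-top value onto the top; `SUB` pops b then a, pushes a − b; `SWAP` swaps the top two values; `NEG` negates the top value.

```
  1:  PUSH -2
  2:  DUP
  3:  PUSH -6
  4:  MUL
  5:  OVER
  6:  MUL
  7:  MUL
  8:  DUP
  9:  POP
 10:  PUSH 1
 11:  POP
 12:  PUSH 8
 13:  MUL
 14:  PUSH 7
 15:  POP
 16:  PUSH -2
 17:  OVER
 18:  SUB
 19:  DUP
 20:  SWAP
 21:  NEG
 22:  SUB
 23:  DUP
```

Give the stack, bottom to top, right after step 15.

[384]

PUSH -2 → -2
DUP     → -2 -2
PUSH -6 → -2 -2 -6
MUL     → -2 12
OVER    → -2 12 -2
MUL     → -2 -24
MUL     → 48
DUP     → 48 48
POP     → 48
PUSH 1  → 48 1
POP     → 48
PUSH 8  → 48 8
MUL     → 384
PUSH 7  → 384 7
POP     → 384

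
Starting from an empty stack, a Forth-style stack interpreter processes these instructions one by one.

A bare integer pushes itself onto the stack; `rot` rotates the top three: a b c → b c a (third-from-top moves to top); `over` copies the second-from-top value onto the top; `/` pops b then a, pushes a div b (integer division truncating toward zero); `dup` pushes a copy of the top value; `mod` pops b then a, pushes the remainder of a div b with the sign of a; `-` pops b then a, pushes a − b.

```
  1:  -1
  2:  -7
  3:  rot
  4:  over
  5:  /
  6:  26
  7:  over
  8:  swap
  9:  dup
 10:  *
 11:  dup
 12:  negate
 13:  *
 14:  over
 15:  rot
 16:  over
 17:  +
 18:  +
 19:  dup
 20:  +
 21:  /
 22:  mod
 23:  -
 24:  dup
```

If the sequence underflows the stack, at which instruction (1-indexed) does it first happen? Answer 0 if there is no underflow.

3

-1  [-1]
-7  [-1, -7]
rot  — needs 3 operands, stack has 2 → underflow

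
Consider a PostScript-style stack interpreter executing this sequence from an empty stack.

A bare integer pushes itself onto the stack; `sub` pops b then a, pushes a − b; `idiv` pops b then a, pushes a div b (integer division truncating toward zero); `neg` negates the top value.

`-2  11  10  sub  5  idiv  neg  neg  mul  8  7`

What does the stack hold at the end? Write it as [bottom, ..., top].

-2   : -2
11   : -2 11
10   : -2 11 10
sub  : -2 1
5    : -2 1 5
idiv : -2 0
neg  : -2 0
neg  : -2 0
mul  : 0
8    : 0 8
7    : 0 8 7

[0, 8, 7]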